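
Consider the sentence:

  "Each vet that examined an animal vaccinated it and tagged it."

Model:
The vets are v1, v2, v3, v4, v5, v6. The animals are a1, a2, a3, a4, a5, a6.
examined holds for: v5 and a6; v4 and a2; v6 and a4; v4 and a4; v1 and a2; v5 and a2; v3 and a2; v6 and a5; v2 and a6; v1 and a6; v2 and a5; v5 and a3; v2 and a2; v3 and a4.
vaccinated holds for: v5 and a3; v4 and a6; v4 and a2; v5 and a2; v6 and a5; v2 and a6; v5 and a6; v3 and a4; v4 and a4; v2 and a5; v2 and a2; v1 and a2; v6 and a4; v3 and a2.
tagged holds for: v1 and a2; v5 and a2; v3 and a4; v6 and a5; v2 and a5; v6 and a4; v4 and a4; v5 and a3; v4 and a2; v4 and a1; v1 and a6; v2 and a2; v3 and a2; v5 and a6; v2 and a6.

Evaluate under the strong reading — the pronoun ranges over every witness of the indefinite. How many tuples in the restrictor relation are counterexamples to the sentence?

1

"it" takes "an animal" as antecedent — a donkey pronoun bound across the clause boundary.
Strong reading: for every (v,a) with examined(v,a), vaccinated(v,a) ∧ tagged(v,a).
Restrictor pairs: (v1,a2) ✓  (v1,a6) ✗  (v2,a2) ✓  (v2,a5) ✓  (v2,a6) ✓  (v3,a2) ✓  (v3,a4) ✓  (v4,a2) ✓  (v4,a4) ✓  (v5,a2) ✓  (v5,a3) ✓  (v5,a6) ✓  (v6,a4) ✓  (v6,a5) ✓
Counterexamples (restrictor pairs failing the scope): 1.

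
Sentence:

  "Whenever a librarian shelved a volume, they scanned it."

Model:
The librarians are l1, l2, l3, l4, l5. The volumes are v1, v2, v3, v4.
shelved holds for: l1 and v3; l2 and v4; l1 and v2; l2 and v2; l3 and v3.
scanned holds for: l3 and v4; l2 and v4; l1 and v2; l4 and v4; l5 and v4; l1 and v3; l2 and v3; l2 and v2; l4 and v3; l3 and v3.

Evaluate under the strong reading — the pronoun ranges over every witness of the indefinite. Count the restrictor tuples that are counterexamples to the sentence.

"it" takes "a volume" as antecedent — a donkey pronoun bound across the clause boundary.
Strong reading: for every (l,v) with shelved(l,v), scanned(l,v).
Restrictor pairs: (l1,v2) ✓  (l1,v3) ✓  (l2,v2) ✓  (l2,v4) ✓  (l3,v3) ✓
Counterexamples (restrictor pairs failing the scope): 0.

0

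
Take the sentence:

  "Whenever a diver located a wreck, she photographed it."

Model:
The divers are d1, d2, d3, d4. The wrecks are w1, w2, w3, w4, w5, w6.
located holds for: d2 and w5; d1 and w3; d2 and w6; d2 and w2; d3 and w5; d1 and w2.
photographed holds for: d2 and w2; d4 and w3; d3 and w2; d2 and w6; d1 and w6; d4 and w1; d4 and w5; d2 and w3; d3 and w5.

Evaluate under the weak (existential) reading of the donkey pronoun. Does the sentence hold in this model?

"it" takes "a wreck" as antecedent — a donkey pronoun bound across the clause boundary.
Weak reading: every diver d with some located-wreck has at least one located-wreck w such that photographed(d,w).
Per diver: d1:✗  d2:✓  d3:✓
d1 has no witness among its located-wrecks.

False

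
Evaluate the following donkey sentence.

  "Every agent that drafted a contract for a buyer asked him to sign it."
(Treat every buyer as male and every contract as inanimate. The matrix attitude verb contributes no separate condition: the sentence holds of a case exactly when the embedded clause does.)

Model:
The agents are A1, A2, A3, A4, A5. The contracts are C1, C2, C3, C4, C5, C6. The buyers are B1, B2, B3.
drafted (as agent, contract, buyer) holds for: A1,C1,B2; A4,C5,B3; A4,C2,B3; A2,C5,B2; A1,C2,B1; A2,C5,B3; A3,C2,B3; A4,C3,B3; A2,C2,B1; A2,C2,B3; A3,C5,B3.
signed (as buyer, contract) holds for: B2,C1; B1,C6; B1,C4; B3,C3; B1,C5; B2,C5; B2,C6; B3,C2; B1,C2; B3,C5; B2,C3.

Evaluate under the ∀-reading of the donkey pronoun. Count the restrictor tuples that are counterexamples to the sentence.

0

"him" takes "a buyer" as antecedent and "it" takes "a contract"; both are donkey pronouns co-varying with the restrictor.
Strong reading: for every (a,c,b) with drafted(a,c,b), signed(b,c).
Restrictor triples: (A1,C1,B2)→signed(B2,C1) ✓  (A1,C2,B1)→signed(B1,C2) ✓  (A2,C2,B1)→signed(B1,C2) ✓  (A2,C2,B3)→signed(B3,C2) ✓  (A2,C5,B2)→signed(B2,C5) ✓  (A2,C5,B3)→signed(B3,C5) ✓  (A3,C2,B3)→signed(B3,C2) ✓  (A3,C5,B3)→signed(B3,C5) ✓  (A4,C2,B3)→signed(B3,C2) ✓  (A4,C3,B3)→signed(B3,C3) ✓  (A4,C5,B3)→signed(B3,C5) ✓
Counterexamples (restrictor triples failing the scope): 0.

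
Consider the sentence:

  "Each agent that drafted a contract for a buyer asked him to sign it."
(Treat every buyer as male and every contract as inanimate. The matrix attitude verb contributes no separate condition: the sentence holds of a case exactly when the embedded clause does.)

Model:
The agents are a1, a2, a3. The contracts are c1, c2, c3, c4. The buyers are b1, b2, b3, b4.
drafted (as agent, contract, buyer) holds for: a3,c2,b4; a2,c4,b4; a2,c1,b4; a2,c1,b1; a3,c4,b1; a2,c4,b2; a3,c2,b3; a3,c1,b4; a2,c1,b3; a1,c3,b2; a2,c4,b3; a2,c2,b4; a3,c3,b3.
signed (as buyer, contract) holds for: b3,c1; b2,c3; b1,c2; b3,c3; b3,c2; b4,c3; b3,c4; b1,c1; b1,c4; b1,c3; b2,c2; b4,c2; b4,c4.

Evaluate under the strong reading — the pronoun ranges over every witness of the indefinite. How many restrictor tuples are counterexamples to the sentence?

3

"him" takes "a buyer" as antecedent and "it" takes "a contract"; both are donkey pronouns co-varying with the restrictor.
Strong reading: for every (a,c,b) with drafted(a,c,b), signed(b,c).
Restrictor triples: (a1,c3,b2)→signed(b2,c3) ✓  (a2,c1,b1)→signed(b1,c1) ✓  (a2,c1,b3)→signed(b3,c1) ✓  (a2,c1,b4)→signed(b4,c1) ✗  (a2,c2,b4)→signed(b4,c2) ✓  (a2,c4,b2)→signed(b2,c4) ✗  (a2,c4,b3)→signed(b3,c4) ✓  (a2,c4,b4)→signed(b4,c4) ✓  (a3,c1,b4)→signed(b4,c1) ✗  (a3,c2,b3)→signed(b3,c2) ✓  (a3,c2,b4)→signed(b4,c2) ✓  (a3,c3,b3)→signed(b3,c3) ✓  (a3,c4,b1)→signed(b1,c4) ✓
Counterexamples (restrictor triples failing the scope): 3.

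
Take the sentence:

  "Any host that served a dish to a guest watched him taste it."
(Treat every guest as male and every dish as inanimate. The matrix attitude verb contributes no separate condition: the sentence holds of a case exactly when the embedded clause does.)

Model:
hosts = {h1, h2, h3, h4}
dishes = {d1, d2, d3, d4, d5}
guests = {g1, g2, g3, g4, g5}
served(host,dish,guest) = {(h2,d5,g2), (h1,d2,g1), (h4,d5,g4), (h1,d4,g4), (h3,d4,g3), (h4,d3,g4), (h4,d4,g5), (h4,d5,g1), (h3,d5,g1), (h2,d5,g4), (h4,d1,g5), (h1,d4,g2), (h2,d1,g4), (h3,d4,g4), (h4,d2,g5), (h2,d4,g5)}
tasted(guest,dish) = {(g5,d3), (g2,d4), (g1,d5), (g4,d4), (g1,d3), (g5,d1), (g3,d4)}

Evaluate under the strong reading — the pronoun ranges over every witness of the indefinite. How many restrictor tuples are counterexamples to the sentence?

"him" takes "a guest" as antecedent and "it" takes "a dish"; both are donkey pronouns co-varying with the restrictor.
Strong reading: for every (h,d,g) with served(h,d,g), tasted(g,d).
Restrictor triples: (h1,d2,g1)→tasted(g1,d2) ✗  (h1,d4,g2)→tasted(g2,d4) ✓  (h1,d4,g4)→tasted(g4,d4) ✓  (h2,d1,g4)→tasted(g4,d1) ✗  (h2,d4,g5)→tasted(g5,d4) ✗  (h2,d5,g2)→tasted(g2,d5) ✗  (h2,d5,g4)→tasted(g4,d5) ✗  (h3,d4,g3)→tasted(g3,d4) ✓  (h3,d4,g4)→tasted(g4,d4) ✓  (h3,d5,g1)→tasted(g1,d5) ✓  (h4,d1,g5)→tasted(g5,d1) ✓  (h4,d2,g5)→tasted(g5,d2) ✗  (h4,d3,g4)→tasted(g4,d3) ✗  (h4,d4,g5)→tasted(g5,d4) ✗  (h4,d5,g1)→tasted(g1,d5) ✓  (h4,d5,g4)→tasted(g4,d5) ✗
Counterexamples (restrictor triples failing the scope): 9.

9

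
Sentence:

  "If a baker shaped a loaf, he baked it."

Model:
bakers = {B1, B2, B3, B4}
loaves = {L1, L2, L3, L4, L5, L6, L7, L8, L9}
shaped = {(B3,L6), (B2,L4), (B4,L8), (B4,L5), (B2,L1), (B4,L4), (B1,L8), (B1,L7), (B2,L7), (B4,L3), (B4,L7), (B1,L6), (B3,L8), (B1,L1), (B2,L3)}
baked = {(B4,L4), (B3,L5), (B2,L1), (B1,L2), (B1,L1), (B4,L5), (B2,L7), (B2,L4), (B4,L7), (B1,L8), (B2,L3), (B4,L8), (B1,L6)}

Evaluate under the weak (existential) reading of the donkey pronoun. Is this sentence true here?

False

"it" takes "a loaf" as antecedent — a donkey pronoun bound across the clause boundary.
Weak reading: every baker b with some shaped-loaf has at least one shaped-loaf l such that baked(b,l).
Per baker: B1:✓  B2:✓  B3:✗  B4:✓
B3 has no witness among its shaped-loaves.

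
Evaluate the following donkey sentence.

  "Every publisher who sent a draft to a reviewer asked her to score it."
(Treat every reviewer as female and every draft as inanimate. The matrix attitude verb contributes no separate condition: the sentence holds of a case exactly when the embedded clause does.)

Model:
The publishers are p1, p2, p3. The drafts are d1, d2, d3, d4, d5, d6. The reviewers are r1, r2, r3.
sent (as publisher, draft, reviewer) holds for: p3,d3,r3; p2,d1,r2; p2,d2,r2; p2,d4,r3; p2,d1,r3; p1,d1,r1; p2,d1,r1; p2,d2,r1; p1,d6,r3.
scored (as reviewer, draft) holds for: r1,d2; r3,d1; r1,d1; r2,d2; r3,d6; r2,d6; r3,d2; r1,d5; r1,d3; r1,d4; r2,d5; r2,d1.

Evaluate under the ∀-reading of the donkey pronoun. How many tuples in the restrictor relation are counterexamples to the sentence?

2

"her" takes "a reviewer" as antecedent and "it" takes "a draft"; both are donkey pronouns co-varying with the restrictor.
Strong reading: for every (p,d,r) with sent(p,d,r), scored(r,d).
Restrictor triples: (p1,d1,r1)→scored(r1,d1) ✓  (p1,d6,r3)→scored(r3,d6) ✓  (p2,d1,r1)→scored(r1,d1) ✓  (p2,d1,r2)→scored(r2,d1) ✓  (p2,d1,r3)→scored(r3,d1) ✓  (p2,d2,r1)→scored(r1,d2) ✓  (p2,d2,r2)→scored(r2,d2) ✓  (p2,d4,r3)→scored(r3,d4) ✗  (p3,d3,r3)→scored(r3,d3) ✗
Counterexamples (restrictor triples failing the scope): 2.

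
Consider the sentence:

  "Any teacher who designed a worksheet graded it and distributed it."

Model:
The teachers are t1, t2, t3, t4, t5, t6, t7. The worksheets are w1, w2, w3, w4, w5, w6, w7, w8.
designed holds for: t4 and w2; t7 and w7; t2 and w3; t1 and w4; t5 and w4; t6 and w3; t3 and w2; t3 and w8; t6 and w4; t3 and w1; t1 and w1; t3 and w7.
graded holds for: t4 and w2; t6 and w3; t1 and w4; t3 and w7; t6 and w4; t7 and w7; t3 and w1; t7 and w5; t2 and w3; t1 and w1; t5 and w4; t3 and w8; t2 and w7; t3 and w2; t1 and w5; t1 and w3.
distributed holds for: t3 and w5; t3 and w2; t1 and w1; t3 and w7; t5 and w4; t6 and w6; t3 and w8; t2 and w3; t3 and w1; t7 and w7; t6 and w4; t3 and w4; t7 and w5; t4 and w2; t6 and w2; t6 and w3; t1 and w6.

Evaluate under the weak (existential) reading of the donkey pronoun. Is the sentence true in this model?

True

"it" takes "a worksheet" as antecedent — a donkey pronoun bound across the clause boundary.
Weak reading: every teacher t with some designed-worksheet has at least one designed-worksheet w such that graded(t,w) ∧ distributed(t,w).
Per teacher: t1:✓  t2:✓  t3:✓  t4:✓  t5:✓  t6:✓  t7:✓
Every teacher in the restrictor has a witness.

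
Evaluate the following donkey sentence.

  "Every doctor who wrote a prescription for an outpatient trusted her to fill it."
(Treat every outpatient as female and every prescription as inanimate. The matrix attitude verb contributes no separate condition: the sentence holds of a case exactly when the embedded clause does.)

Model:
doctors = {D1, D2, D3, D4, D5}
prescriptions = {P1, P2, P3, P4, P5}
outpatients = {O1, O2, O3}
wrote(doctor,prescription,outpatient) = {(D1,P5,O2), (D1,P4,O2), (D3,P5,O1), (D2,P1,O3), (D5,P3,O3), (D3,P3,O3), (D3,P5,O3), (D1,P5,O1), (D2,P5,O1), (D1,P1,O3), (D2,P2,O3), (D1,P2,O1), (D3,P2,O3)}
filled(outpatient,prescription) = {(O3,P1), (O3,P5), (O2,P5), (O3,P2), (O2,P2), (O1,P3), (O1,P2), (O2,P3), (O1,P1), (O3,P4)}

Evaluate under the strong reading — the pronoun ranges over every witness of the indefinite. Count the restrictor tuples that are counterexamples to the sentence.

6

"her" takes "an outpatient" as antecedent and "it" takes "a prescription"; both are donkey pronouns co-varying with the restrictor.
Strong reading: for every (d,p,o) with wrote(d,p,o), filled(o,p).
Restrictor triples: (D1,P1,O3)→filled(O3,P1) ✓  (D1,P2,O1)→filled(O1,P2) ✓  (D1,P4,O2)→filled(O2,P4) ✗  (D1,P5,O1)→filled(O1,P5) ✗  (D1,P5,O2)→filled(O2,P5) ✓  (D2,P1,O3)→filled(O3,P1) ✓  (D2,P2,O3)→filled(O3,P2) ✓  (D2,P5,O1)→filled(O1,P5) ✗  (D3,P2,O3)→filled(O3,P2) ✓  (D3,P3,O3)→filled(O3,P3) ✗  (D3,P5,O1)→filled(O1,P5) ✗  (D3,P5,O3)→filled(O3,P5) ✓  (D5,P3,O3)→filled(O3,P3) ✗
Counterexamples (restrictor triples failing the scope): 6.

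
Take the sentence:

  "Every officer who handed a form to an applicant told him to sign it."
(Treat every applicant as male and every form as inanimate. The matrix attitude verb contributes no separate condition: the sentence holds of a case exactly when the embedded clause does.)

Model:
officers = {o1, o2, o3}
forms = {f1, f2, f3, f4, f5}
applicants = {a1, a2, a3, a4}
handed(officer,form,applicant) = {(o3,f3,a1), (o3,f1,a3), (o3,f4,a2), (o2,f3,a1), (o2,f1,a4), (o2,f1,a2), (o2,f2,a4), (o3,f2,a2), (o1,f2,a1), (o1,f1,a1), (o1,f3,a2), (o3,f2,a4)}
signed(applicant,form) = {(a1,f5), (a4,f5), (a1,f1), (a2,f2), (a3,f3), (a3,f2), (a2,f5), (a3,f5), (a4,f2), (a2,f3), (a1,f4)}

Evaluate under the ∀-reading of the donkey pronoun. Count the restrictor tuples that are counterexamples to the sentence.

7

"him" takes "an applicant" as antecedent and "it" takes "a form"; both are donkey pronouns co-varying with the restrictor.
Strong reading: for every (o,f,a) with handed(o,f,a), signed(a,f).
Restrictor triples: (o1,f1,a1)→signed(a1,f1) ✓  (o1,f2,a1)→signed(a1,f2) ✗  (o1,f3,a2)→signed(a2,f3) ✓  (o2,f1,a2)→signed(a2,f1) ✗  (o2,f1,a4)→signed(a4,f1) ✗  (o2,f2,a4)→signed(a4,f2) ✓  (o2,f3,a1)→signed(a1,f3) ✗  (o3,f1,a3)→signed(a3,f1) ✗  (o3,f2,a2)→signed(a2,f2) ✓  (o3,f2,a4)→signed(a4,f2) ✓  (o3,f3,a1)→signed(a1,f3) ✗  (o3,f4,a2)→signed(a2,f4) ✗
Counterexamples (restrictor triples failing the scope): 7.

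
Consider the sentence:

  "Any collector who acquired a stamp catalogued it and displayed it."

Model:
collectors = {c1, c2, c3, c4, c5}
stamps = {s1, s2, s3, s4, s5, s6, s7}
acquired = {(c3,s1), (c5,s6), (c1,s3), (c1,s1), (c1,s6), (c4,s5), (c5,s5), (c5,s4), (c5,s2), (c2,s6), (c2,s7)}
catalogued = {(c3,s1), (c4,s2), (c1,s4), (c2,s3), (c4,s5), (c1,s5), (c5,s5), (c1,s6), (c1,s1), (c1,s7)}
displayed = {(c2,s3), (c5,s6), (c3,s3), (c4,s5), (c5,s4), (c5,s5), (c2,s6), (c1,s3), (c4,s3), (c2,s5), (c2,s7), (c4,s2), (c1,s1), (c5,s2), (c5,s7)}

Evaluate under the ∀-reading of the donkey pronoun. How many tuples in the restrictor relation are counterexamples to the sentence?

8

"it" takes "a stamp" as antecedent — a donkey pronoun bound across the clause boundary.
Strong reading: for every (c,s) with acquired(c,s), catalogued(c,s) ∧ displayed(c,s).
Restrictor pairs: (c1,s1) ✓  (c1,s3) ✗  (c1,s6) ✗  (c2,s6) ✗  (c2,s7) ✗  (c3,s1) ✗  (c4,s5) ✓  (c5,s2) ✗  (c5,s4) ✗  (c5,s5) ✓  (c5,s6) ✗
Counterexamples (restrictor pairs failing the scope): 8.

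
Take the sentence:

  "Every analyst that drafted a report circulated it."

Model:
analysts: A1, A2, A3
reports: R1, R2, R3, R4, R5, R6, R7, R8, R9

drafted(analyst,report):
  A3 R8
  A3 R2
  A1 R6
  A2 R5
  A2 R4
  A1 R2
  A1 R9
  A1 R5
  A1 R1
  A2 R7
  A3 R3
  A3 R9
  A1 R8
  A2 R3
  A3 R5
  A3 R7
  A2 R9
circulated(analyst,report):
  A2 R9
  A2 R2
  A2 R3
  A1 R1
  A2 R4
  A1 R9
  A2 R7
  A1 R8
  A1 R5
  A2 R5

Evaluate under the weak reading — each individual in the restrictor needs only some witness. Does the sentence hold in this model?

"it" takes "a report" as antecedent — a donkey pronoun bound across the clause boundary.
Weak reading: every analyst a with some drafted-report has at least one drafted-report r such that circulated(a,r).
Per analyst: A1:✓  A2:✓  A3:✗
A3 has no witness among its drafted-reports.

False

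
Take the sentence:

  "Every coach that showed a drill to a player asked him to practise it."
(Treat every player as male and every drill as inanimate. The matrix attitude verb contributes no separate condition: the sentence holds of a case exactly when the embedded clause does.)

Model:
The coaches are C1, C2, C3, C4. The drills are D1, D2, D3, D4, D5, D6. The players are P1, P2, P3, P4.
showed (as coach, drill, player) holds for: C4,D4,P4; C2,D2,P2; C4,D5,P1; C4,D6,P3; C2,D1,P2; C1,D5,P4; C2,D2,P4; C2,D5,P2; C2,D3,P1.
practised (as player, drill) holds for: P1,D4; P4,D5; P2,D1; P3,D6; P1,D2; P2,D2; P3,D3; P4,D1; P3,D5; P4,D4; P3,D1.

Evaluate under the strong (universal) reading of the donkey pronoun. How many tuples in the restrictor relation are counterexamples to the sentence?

"him" takes "a player" as antecedent and "it" takes "a drill"; both are donkey pronouns co-varying with the restrictor.
Strong reading: for every (c,d,p) with showed(c,d,p), practised(p,d).
Restrictor triples: (C1,D5,P4)→practised(P4,D5) ✓  (C2,D1,P2)→practised(P2,D1) ✓  (C2,D2,P2)→practised(P2,D2) ✓  (C2,D2,P4)→practised(P4,D2) ✗  (C2,D3,P1)→practised(P1,D3) ✗  (C2,D5,P2)→practised(P2,D5) ✗  (C4,D4,P4)→practised(P4,D4) ✓  (C4,D5,P1)→practised(P1,D5) ✗  (C4,D6,P3)→practised(P3,D6) ✓
Counterexamples (restrictor triples failing the scope): 4.

4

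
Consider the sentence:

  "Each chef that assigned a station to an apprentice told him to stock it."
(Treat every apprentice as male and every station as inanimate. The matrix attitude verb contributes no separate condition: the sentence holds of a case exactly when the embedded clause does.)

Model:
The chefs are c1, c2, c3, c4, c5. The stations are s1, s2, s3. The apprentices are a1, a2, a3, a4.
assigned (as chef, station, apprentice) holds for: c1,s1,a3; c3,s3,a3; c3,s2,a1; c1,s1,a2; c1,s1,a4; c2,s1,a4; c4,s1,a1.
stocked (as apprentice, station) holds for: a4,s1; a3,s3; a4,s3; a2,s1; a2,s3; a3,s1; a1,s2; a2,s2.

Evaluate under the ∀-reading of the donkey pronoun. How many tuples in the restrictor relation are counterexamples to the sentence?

"him" takes "an apprentice" as antecedent and "it" takes "a station"; both are donkey pronouns co-varying with the restrictor.
Strong reading: for every (c,s,a) with assigned(c,s,a), stocked(a,s).
Restrictor triples: (c1,s1,a2)→stocked(a2,s1) ✓  (c1,s1,a3)→stocked(a3,s1) ✓  (c1,s1,a4)→stocked(a4,s1) ✓  (c2,s1,a4)→stocked(a4,s1) ✓  (c3,s2,a1)→stocked(a1,s2) ✓  (c3,s3,a3)→stocked(a3,s3) ✓  (c4,s1,a1)→stocked(a1,s1) ✗
Counterexamples (restrictor triples failing the scope): 1.

1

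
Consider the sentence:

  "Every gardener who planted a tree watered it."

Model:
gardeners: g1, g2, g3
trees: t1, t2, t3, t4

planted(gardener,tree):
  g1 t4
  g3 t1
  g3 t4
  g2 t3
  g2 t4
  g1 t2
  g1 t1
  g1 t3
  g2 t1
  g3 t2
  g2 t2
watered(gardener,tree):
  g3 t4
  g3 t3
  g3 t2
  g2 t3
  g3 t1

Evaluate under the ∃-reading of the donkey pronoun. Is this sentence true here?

False

"it" takes "a tree" as antecedent — a donkey pronoun bound across the clause boundary.
Weak reading: every gardener g with some planted-tree has at least one planted-tree t such that watered(g,t).
Per gardener: g1:✗  g2:✓  g3:✓
g1 has no witness among its planted-trees.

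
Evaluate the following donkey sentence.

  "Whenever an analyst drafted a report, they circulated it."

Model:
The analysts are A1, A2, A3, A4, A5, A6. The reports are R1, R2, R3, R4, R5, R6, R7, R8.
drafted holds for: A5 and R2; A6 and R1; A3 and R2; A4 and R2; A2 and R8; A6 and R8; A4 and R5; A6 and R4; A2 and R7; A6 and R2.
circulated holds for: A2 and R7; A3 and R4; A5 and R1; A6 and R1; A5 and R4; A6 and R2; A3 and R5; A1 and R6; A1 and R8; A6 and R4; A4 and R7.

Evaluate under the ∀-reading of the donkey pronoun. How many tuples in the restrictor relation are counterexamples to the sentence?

6

"it" takes "a report" as antecedent — a donkey pronoun bound across the clause boundary.
Strong reading: for every (a,r) with drafted(a,r), circulated(a,r).
Restrictor pairs: (A2,R7) ✓  (A2,R8) ✗  (A3,R2) ✗  (A4,R2) ✗  (A4,R5) ✗  (A5,R2) ✗  (A6,R1) ✓  (A6,R2) ✓  (A6,R4) ✓  (A6,R8) ✗
Counterexamples (restrictor pairs failing the scope): 6.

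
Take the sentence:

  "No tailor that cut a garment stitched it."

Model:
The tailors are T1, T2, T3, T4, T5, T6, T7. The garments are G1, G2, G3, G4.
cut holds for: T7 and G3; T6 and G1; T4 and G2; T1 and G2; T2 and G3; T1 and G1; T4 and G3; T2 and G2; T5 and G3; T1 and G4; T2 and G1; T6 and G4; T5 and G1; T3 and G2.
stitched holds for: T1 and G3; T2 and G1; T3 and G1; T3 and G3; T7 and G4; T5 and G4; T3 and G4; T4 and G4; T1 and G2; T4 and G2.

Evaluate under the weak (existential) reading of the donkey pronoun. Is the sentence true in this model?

False

"it" takes "a garment" as antecedent — a donkey pronoun bound across the clause boundary.
Truth condition: for no (t,g) with cut(t,g) does stitched(t,g) hold.
Restrictor pairs — does the scope hold? (T1,G1):fails  (T1,G2):holds  (T1,G4):fails  (T2,G1):holds  (T2,G2):fails  (T2,G3):fails  (T3,G2):fails  (T4,G2):holds  (T4,G3):fails  (T5,G1):fails  (T5,G3):fails  (T6,G1):fails  (T6,G4):fails  (T7,G3):fails
Scope holds for 3 pair(s), so the sentence is false.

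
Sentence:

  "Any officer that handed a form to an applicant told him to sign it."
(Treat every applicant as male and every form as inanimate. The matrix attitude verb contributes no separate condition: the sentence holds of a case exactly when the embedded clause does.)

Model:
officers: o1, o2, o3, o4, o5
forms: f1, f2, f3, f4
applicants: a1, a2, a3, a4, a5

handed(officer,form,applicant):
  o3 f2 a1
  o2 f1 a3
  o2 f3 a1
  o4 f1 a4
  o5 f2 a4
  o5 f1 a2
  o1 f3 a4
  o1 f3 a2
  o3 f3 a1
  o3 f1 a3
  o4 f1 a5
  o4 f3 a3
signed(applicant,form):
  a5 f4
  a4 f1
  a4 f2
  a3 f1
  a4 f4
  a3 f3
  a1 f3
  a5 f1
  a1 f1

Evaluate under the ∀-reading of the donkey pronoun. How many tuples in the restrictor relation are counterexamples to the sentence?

4

"him" takes "an applicant" as antecedent and "it" takes "a form"; both are donkey pronouns co-varying with the restrictor.
Strong reading: for every (o,f,a) with handed(o,f,a), signed(a,f).
Restrictor triples: (o1,f3,a2)→signed(a2,f3) ✗  (o1,f3,a4)→signed(a4,f3) ✗  (o2,f1,a3)→signed(a3,f1) ✓  (o2,f3,a1)→signed(a1,f3) ✓  (o3,f1,a3)→signed(a3,f1) ✓  (o3,f2,a1)→signed(a1,f2) ✗  (o3,f3,a1)→signed(a1,f3) ✓  (o4,f1,a4)→signed(a4,f1) ✓  (o4,f1,a5)→signed(a5,f1) ✓  (o4,f3,a3)→signed(a3,f3) ✓  (o5,f1,a2)→signed(a2,f1) ✗  (o5,f2,a4)→signed(a4,f2) ✓
Counterexamples (restrictor triples failing the scope): 4.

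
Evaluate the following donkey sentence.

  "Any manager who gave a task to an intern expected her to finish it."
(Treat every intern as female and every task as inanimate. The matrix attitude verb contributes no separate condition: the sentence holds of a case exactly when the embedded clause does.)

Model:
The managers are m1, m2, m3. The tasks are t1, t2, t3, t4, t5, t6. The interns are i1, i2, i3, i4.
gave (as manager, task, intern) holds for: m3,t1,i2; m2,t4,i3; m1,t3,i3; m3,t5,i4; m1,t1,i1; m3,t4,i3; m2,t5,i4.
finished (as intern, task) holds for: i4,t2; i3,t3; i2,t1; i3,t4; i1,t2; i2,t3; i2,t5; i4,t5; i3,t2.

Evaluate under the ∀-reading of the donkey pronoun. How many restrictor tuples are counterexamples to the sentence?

1

"her" takes "an intern" as antecedent and "it" takes "a task"; both are donkey pronouns co-varying with the restrictor.
Strong reading: for every (m,t,i) with gave(m,t,i), finished(i,t).
Restrictor triples: (m1,t1,i1)→finished(i1,t1) ✗  (m1,t3,i3)→finished(i3,t3) ✓  (m2,t4,i3)→finished(i3,t4) ✓  (m2,t5,i4)→finished(i4,t5) ✓  (m3,t1,i2)→finished(i2,t1) ✓  (m3,t4,i3)→finished(i3,t4) ✓  (m3,t5,i4)→finished(i4,t5) ✓
Counterexamples (restrictor triples failing the scope): 1.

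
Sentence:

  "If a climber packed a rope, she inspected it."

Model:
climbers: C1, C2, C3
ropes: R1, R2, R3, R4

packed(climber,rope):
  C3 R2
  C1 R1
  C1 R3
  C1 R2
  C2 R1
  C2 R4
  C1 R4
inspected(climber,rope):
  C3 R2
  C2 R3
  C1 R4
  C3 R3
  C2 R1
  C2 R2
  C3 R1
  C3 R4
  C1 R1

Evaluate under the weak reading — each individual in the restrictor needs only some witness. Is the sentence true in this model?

"it" takes "a rope" as antecedent — a donkey pronoun bound across the clause boundary.
Weak reading: every climber c with some packed-rope has at least one packed-rope r such that inspected(c,r).
Per climber: C1:✓  C2:✓  C3:✓
Every climber in the restrictor has a witness.

True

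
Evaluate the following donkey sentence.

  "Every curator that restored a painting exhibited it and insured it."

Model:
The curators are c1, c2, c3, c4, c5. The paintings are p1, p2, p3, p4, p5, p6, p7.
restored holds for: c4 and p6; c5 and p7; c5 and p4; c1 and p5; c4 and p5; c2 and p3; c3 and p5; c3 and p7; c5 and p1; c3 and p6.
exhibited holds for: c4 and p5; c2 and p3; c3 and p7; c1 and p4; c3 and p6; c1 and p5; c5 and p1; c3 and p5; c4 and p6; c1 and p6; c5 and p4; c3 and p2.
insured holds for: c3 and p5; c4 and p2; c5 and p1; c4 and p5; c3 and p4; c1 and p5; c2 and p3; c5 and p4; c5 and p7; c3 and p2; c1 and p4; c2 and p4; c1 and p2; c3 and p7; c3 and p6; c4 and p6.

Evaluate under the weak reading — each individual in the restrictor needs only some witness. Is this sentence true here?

True

"it" takes "a painting" as antecedent — a donkey pronoun bound across the clause boundary.
Weak reading: every curator c with some restored-painting has at least one restored-painting p such that exhibited(c,p) ∧ insured(c,p).
Per curator: c1:✓  c2:✓  c3:✓  c4:✓  c5:✓
Every curator in the restrictor has a witness.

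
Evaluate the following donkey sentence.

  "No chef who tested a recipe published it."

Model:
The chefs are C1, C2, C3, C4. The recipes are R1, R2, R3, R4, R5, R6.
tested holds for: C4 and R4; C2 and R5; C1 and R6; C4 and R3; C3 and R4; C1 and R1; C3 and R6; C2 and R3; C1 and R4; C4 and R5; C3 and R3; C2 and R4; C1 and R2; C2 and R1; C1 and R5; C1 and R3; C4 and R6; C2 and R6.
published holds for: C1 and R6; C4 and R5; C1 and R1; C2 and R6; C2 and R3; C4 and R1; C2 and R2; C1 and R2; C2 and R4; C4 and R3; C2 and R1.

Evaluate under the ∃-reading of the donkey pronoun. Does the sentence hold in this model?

False

"it" takes "a recipe" as antecedent — a donkey pronoun bound across the clause boundary.
Truth condition: for no (c,r) with tested(c,r) does published(c,r) hold.
Restrictor pairs — does the scope hold? (C1,R1):holds  (C1,R2):holds  (C1,R3):fails  (C1,R4):fails  (C1,R5):fails  (C1,R6):holds  (C2,R1):holds  (C2,R3):holds  (C2,R4):holds  (C2,R5):fails  (C2,R6):holds  (C3,R3):fails  (C3,R4):fails  (C3,R6):fails  (C4,R3):holds  (C4,R4):fails  (C4,R5):holds  (C4,R6):fails
Scope holds for 9 pair(s), so the sentence is false.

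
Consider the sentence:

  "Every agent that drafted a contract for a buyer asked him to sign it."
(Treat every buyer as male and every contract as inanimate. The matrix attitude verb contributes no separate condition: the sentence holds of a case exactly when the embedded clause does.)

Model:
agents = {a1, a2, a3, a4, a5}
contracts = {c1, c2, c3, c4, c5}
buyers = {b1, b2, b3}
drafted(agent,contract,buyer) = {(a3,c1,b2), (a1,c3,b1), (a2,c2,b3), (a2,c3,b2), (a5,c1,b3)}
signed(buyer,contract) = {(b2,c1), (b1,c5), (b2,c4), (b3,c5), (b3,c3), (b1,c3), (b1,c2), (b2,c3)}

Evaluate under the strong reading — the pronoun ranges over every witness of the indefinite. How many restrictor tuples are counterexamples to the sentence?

2

"him" takes "a buyer" as antecedent and "it" takes "a contract"; both are donkey pronouns co-varying with the restrictor.
Strong reading: for every (a,c,b) with drafted(a,c,b), signed(b,c).
Restrictor triples: (a1,c3,b1)→signed(b1,c3) ✓  (a2,c2,b3)→signed(b3,c2) ✗  (a2,c3,b2)→signed(b2,c3) ✓  (a3,c1,b2)→signed(b2,c1) ✓  (a5,c1,b3)→signed(b3,c1) ✗
Counterexamples (restrictor triples failing the scope): 2.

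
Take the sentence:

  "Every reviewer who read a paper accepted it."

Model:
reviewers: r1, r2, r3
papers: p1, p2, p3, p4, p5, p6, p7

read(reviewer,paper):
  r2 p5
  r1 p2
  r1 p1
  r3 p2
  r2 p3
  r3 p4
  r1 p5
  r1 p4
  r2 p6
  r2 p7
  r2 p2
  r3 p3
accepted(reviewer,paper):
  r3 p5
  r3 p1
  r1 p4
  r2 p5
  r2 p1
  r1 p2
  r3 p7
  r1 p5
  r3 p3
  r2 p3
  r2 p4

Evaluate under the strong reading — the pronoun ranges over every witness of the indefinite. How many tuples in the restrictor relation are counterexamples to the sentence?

6

"it" takes "a paper" as antecedent — a donkey pronoun bound across the clause boundary.
Strong reading: for every (r,p) with read(r,p), accepted(r,p).
Restrictor pairs: (r1,p1) ✗  (r1,p2) ✓  (r1,p4) ✓  (r1,p5) ✓  (r2,p2) ✗  (r2,p3) ✓  (r2,p5) ✓  (r2,p6) ✗  (r2,p7) ✗  (r3,p2) ✗  (r3,p3) ✓  (r3,p4) ✗
Counterexamples (restrictor pairs failing the scope): 6.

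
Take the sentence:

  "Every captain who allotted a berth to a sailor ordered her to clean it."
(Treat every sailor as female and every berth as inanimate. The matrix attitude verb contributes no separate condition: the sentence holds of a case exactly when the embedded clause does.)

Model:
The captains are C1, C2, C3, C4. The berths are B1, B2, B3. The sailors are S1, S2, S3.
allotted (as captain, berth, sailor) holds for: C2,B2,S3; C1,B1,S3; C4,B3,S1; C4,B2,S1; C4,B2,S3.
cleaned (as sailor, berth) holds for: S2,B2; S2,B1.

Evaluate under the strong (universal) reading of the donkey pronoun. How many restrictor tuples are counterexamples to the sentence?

"her" takes "a sailor" as antecedent and "it" takes "a berth"; both are donkey pronouns co-varying with the restrictor.
Strong reading: for every (c,b,s) with allotted(c,b,s), cleaned(s,b).
Restrictor triples: (C1,B1,S3)→cleaned(S3,B1) ✗  (C2,B2,S3)→cleaned(S3,B2) ✗  (C4,B2,S1)→cleaned(S1,B2) ✗  (C4,B2,S3)→cleaned(S3,B2) ✗  (C4,B3,S1)→cleaned(S1,B3) ✗
Counterexamples (restrictor triples failing the scope): 5.

5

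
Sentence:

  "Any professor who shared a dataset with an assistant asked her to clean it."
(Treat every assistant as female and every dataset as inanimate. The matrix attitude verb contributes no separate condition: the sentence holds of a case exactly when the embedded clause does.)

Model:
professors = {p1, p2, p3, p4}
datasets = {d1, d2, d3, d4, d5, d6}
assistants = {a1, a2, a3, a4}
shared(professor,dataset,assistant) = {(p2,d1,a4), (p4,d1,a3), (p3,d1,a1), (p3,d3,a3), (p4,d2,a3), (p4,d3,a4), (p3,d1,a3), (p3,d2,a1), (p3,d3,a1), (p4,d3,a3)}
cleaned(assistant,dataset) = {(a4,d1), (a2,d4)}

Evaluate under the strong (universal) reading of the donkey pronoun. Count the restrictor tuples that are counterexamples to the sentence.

9

"her" takes "an assistant" as antecedent and "it" takes "a dataset"; both are donkey pronouns co-varying with the restrictor.
Strong reading: for every (p,d,a) with shared(p,d,a), cleaned(a,d).
Restrictor triples: (p2,d1,a4)→cleaned(a4,d1) ✓  (p3,d1,a1)→cleaned(a1,d1) ✗  (p3,d1,a3)→cleaned(a3,d1) ✗  (p3,d2,a1)→cleaned(a1,d2) ✗  (p3,d3,a1)→cleaned(a1,d3) ✗  (p3,d3,a3)→cleaned(a3,d3) ✗  (p4,d1,a3)→cleaned(a3,d1) ✗  (p4,d2,a3)→cleaned(a3,d2) ✗  (p4,d3,a3)→cleaned(a3,d3) ✗  (p4,d3,a4)→cleaned(a4,d3) ✗
Counterexamples (restrictor triples failing the scope): 9.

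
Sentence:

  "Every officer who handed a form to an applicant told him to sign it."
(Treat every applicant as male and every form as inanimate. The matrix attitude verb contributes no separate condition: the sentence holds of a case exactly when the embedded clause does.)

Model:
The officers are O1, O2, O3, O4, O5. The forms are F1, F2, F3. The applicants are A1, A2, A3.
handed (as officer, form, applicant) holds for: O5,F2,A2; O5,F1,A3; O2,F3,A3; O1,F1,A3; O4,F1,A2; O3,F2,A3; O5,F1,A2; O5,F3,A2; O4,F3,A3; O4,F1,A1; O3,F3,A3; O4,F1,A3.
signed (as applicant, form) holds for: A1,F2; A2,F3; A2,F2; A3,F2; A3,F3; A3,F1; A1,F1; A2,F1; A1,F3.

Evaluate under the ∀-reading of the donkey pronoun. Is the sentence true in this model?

"him" takes "an applicant" as antecedent and "it" takes "a form"; both are donkey pronouns co-varying with the restrictor.
Strong reading: for every (o,f,a) with handed(o,f,a), signed(a,f).
Restrictor triples: (O1,F1,A3)→signed(A3,F1) ✓  (O2,F3,A3)→signed(A3,F3) ✓  (O3,F2,A3)→signed(A3,F2) ✓  (O3,F3,A3)→signed(A3,F3) ✓  (O4,F1,A1)→signed(A1,F1) ✓  (O4,F1,A2)→signed(A2,F1) ✓  (O4,F1,A3)→signed(A3,F1) ✓  (O4,F3,A3)→signed(A3,F3) ✓  (O5,F1,A2)→signed(A2,F1) ✓  (O5,F1,A3)→signed(A3,F1) ✓  (O5,F2,A2)→signed(A2,F2) ✓  (O5,F3,A2)→signed(A2,F3) ✓
Every restrictor triple satisfies the scope.

True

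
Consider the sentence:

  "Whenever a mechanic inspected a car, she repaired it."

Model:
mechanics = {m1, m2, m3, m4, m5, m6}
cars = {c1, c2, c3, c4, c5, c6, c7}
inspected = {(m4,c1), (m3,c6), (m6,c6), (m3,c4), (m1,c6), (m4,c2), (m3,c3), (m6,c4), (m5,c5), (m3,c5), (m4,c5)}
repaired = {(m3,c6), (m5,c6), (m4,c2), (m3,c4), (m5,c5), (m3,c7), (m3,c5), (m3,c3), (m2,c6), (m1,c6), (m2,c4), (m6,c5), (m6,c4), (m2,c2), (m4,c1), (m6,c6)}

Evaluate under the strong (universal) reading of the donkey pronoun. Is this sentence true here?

False

"it" takes "a car" as antecedent — a donkey pronoun bound across the clause boundary.
Strong reading: for every (m,c) with inspected(m,c), repaired(m,c).
Restrictor pairs: (m1,c6) ✓  (m3,c3) ✓  (m3,c4) ✓  (m3,c5) ✓  (m3,c6) ✓  (m4,c1) ✓  (m4,c2) ✓  (m4,c5) ✗  (m5,c5) ✓  (m6,c4) ✓  (m6,c6) ✓
Counterexample: (m4,c5) is in inspected but fails the scope.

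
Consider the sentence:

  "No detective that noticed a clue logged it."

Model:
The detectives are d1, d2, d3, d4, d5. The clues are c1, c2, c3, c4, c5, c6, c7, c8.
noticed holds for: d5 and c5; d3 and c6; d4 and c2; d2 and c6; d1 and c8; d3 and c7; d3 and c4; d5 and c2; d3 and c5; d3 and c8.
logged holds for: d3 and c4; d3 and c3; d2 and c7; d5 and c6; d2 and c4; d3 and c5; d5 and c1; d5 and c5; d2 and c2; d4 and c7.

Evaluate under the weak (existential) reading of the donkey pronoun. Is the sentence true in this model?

False

"it" takes "a clue" as antecedent — a donkey pronoun bound across the clause boundary.
Truth condition: for no (d,c) with noticed(d,c) does logged(d,c) hold.
Restrictor pairs — does the scope hold? (d1,c8):fails  (d2,c6):fails  (d3,c4):holds  (d3,c5):holds  (d3,c6):fails  (d3,c7):fails  (d3,c8):fails  (d4,c2):fails  (d5,c2):fails  (d5,c5):holds
Scope holds for 3 pair(s), so the sentence is false.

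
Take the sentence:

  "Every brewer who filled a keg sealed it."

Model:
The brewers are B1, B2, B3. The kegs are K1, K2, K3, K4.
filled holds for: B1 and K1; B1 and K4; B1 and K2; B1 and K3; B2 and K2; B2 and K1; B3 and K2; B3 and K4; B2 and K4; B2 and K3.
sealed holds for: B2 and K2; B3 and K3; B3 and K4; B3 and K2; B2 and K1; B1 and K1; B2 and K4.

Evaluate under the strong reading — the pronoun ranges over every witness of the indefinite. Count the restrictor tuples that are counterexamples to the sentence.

4

"it" takes "a keg" as antecedent — a donkey pronoun bound across the clause boundary.
Strong reading: for every (b,k) with filled(b,k), sealed(b,k).
Restrictor pairs: (B1,K1) ✓  (B1,K2) ✗  (B1,K3) ✗  (B1,K4) ✗  (B2,K1) ✓  (B2,K2) ✓  (B2,K3) ✗  (B2,K4) ✓  (B3,K2) ✓  (B3,K4) ✓
Counterexamples (restrictor pairs failing the scope): 4.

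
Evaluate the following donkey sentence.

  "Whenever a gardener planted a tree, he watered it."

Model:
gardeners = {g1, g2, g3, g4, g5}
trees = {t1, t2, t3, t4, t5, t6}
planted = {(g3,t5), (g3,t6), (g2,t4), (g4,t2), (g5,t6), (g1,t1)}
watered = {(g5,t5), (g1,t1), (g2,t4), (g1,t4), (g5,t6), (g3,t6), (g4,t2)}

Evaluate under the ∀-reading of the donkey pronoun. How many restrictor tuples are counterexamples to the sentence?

1

"it" takes "a tree" as antecedent — a donkey pronoun bound across the clause boundary.
Strong reading: for every (g,t) with planted(g,t), watered(g,t).
Restrictor pairs: (g1,t1) ✓  (g2,t4) ✓  (g3,t5) ✗  (g3,t6) ✓  (g4,t2) ✓  (g5,t6) ✓
Counterexamples (restrictor pairs failing the scope): 1.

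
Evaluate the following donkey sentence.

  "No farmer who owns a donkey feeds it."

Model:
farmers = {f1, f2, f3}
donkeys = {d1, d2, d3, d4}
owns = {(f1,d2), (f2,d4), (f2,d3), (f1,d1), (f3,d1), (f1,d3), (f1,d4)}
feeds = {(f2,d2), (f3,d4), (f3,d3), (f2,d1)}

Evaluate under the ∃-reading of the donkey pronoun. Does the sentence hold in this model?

"it" takes "a donkey" as antecedent — a donkey pronoun bound across the clause boundary.
Truth condition: for no (f,d) with owns(f,d) does feeds(f,d) hold.
Restrictor pairs — does the scope hold? (f1,d1):fails  (f1,d2):fails  (f1,d3):fails  (f1,d4):fails  (f2,d3):fails  (f2,d4):fails  (f3,d1):fails
Scope holds for no restrictor pair, so the sentence is true.

True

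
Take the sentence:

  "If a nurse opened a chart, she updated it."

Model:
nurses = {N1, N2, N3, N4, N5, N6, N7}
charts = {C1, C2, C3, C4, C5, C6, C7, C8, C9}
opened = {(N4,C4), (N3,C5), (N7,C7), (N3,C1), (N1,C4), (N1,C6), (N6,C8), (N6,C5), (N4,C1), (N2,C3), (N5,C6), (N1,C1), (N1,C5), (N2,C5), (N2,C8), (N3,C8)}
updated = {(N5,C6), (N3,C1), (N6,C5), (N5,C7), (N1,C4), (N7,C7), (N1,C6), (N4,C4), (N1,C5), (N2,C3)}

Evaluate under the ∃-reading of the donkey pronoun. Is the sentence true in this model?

True

"it" takes "a chart" as antecedent — a donkey pronoun bound across the clause boundary.
Weak reading: every nurse n with some opened-chart has at least one opened-chart c such that updated(n,c).
Per nurse: N1:✓  N2:✓  N3:✓  N4:✓  N5:✓  N6:✓  N7:✓
Every nurse in the restrictor has a witness.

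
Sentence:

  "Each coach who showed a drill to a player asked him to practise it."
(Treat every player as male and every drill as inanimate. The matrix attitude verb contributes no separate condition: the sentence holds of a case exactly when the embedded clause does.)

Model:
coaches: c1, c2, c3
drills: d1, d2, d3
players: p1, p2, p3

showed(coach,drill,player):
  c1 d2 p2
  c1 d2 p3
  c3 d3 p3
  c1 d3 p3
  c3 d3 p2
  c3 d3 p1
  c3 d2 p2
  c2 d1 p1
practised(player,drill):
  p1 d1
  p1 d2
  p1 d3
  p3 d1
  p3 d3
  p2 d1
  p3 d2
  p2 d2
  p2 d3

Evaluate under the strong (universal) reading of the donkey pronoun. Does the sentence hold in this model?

True

"him" takes "a player" as antecedent and "it" takes "a drill"; both are donkey pronouns co-varying with the restrictor.
Strong reading: for every (c,d,p) with showed(c,d,p), practised(p,d).
Restrictor triples: (c1,d2,p2)→practised(p2,d2) ✓  (c1,d2,p3)→practised(p3,d2) ✓  (c1,d3,p3)→practised(p3,d3) ✓  (c2,d1,p1)→practised(p1,d1) ✓  (c3,d2,p2)→practised(p2,d2) ✓  (c3,d3,p1)→practised(p1,d3) ✓  (c3,d3,p2)→practised(p2,d3) ✓  (c3,d3,p3)→practised(p3,d3) ✓
Every restrictor triple satisfies the scope.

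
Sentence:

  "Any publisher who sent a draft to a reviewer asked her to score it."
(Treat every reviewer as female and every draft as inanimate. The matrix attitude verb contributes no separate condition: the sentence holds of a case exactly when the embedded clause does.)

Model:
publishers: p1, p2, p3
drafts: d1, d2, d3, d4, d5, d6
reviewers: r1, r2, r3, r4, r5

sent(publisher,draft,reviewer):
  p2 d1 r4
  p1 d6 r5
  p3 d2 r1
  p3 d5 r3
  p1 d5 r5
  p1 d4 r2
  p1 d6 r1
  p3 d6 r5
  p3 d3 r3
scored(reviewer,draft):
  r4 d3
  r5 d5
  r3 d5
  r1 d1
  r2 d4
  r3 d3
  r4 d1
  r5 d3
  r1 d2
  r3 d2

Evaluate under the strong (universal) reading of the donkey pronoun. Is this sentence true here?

False

"her" takes "a reviewer" as antecedent and "it" takes "a draft"; both are donkey pronouns co-varying with the restrictor.
Strong reading: for every (p,d,r) with sent(p,d,r), scored(r,d).
Restrictor triples: (p1,d4,r2)→scored(r2,d4) ✓  (p1,d5,r5)→scored(r5,d5) ✓  (p1,d6,r1)→scored(r1,d6) ✗  (p1,d6,r5)→scored(r5,d6) ✗  (p2,d1,r4)→scored(r4,d1) ✓  (p3,d2,r1)→scored(r1,d2) ✓  (p3,d3,r3)→scored(r3,d3) ✓  (p3,d5,r3)→scored(r3,d5) ✓  (p3,d6,r5)→scored(r5,d6) ✗
Counterexample: (p1,d6,r1) — scored(r1,d6) does not hold.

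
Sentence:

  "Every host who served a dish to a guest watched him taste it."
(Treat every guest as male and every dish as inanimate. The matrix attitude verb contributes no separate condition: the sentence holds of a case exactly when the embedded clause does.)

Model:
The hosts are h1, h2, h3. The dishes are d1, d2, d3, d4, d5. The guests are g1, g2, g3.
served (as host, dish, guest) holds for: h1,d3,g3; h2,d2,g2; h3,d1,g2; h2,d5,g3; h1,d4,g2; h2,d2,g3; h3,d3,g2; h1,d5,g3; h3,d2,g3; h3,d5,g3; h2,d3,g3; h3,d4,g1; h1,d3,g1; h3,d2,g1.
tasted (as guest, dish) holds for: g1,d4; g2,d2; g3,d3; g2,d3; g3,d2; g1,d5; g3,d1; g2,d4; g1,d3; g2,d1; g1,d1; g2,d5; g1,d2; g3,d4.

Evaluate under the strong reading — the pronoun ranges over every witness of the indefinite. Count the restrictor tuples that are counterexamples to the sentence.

3

"him" takes "a guest" as antecedent and "it" takes "a dish"; both are donkey pronouns co-varying with the restrictor.
Strong reading: for every (h,d,g) with served(h,d,g), tasted(g,d).
Restrictor triples: (h1,d3,g1)→tasted(g1,d3) ✓  (h1,d3,g3)→tasted(g3,d3) ✓  (h1,d4,g2)→tasted(g2,d4) ✓  (h1,d5,g3)→tasted(g3,d5) ✗  (h2,d2,g2)→tasted(g2,d2) ✓  (h2,d2,g3)→tasted(g3,d2) ✓  (h2,d3,g3)→tasted(g3,d3) ✓  (h2,d5,g3)→tasted(g3,d5) ✗  (h3,d1,g2)→tasted(g2,d1) ✓  (h3,d2,g1)→tasted(g1,d2) ✓  (h3,d2,g3)→tasted(g3,d2) ✓  (h3,d3,g2)→tasted(g2,d3) ✓  (h3,d4,g1)→tasted(g1,d4) ✓  (h3,d5,g3)→tasted(g3,d5) ✗
Counterexamples (restrictor triples failing the scope): 3.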